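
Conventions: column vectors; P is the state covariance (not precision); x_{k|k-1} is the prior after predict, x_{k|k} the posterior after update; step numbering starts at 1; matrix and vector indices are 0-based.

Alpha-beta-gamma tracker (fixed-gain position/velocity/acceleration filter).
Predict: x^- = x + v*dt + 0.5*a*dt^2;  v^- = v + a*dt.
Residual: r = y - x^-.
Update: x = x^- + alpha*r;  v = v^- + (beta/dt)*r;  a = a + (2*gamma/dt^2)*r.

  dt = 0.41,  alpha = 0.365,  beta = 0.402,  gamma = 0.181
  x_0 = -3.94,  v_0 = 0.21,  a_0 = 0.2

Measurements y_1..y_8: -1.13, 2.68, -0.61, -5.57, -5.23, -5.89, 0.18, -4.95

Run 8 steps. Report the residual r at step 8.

resid = 11.7968

step 1: x_pred=-3.8371  r=2.7071  x^+=-2.8490  v^+=2.9463  a^+=6.0297
step 2: x_pred=-1.1342  r=3.8142  x^+=0.2580  v^+=9.1582  a^+=14.2436
step 3: x_pred=5.2100  r=-5.8200  x^+=3.0857  v^+=9.2917  a^+=1.7103
step 4: x_pred=7.0390  r=-12.6090  x^+=2.4367  v^+=-2.3701  a^+=-25.4430
step 5: x_pred=-0.6735  r=-4.5565  x^+=-2.3366  v^+=-17.2694  a^+=-35.2553
step 6: x_pred=-12.3803  r=6.4903  x^+=-10.0113  v^+=-25.3604  a^+=-21.2787
step 7: x_pred=-22.1976  r=22.3776  x^+=-14.0298  v^+=-12.1437  a^+=26.9110
step 8: x_pred=-16.7468  r=11.7968  x^+=-12.4410  v^+=10.4564  a^+=52.3152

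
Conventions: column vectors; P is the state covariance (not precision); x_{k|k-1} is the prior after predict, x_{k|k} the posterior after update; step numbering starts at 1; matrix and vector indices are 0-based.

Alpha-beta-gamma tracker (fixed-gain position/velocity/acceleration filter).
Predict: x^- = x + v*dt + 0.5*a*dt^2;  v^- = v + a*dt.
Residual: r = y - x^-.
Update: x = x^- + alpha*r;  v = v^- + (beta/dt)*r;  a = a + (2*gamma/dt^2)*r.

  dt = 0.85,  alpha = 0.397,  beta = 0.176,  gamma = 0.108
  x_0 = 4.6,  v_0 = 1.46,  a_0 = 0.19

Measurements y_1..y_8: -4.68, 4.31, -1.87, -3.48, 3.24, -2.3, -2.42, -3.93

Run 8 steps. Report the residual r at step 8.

step 1: x_pred=5.9096  r=-10.5896  x^+=1.7056  v^+=-0.5712  a^+=-2.9759
step 2: x_pred=0.1450  r=4.1650  x^+=1.7985  v^+=-2.2383  a^+=-1.7307
step 3: x_pred=-0.7293  r=-1.1407  x^+=-1.1821  v^+=-3.9456  a^+=-2.0718
step 4: x_pred=-5.2843  r=1.8043  x^+=-4.5680  v^+=-5.3330  a^+=-1.5323
step 5: x_pred=-9.6546  r=12.8946  x^+=-4.5355  v^+=-3.9655  a^+=2.3227
step 6: x_pred=-7.0671  r=4.7671  x^+=-5.1746  v^+=-1.0042  a^+=3.7478
step 7: x_pred=-4.6742  r=2.2542  x^+=-3.7793  v^+=2.6482  a^+=4.4218
step 8: x_pred=0.0691  r=-3.9991  x^+=-1.5186  v^+=5.5787  a^+=3.2262

resid = -3.9991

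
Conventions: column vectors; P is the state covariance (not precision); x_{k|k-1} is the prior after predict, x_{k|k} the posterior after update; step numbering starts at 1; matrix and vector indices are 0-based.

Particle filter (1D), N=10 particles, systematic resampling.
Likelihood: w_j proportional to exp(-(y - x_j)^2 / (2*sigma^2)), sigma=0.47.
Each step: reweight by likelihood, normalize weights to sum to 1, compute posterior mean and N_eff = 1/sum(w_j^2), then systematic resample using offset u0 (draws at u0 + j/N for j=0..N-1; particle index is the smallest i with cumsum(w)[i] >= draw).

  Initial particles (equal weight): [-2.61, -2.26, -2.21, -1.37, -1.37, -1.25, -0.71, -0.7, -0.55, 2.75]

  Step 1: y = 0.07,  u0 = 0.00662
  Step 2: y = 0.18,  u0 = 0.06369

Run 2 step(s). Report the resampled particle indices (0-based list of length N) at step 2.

resampled_idx = [1, 2, 4, 5, 6, 7, 7, 8, 9, 9]

step 1: w=[0.0000, 0.0000, 0.0000, 0.0094, 0.0094, 0.0200, 0.2600, 0.2693, 0.4318, 0.0000]  mean=-0.6615  Neff=3.0566  idx=[3, 6, 6, 7, 7, 7, 8, 8, 8, 8]
step 2: w=[0.0021, 0.0810, 0.0810, 0.0843, 0.0843, 0.0843, 0.1457, 0.1457, 0.1457, 0.1457]  mean=-0.6156  Neff=8.3760  idx=[1, 2, 4, 5, 6, 7, 7, 8, 9, 9]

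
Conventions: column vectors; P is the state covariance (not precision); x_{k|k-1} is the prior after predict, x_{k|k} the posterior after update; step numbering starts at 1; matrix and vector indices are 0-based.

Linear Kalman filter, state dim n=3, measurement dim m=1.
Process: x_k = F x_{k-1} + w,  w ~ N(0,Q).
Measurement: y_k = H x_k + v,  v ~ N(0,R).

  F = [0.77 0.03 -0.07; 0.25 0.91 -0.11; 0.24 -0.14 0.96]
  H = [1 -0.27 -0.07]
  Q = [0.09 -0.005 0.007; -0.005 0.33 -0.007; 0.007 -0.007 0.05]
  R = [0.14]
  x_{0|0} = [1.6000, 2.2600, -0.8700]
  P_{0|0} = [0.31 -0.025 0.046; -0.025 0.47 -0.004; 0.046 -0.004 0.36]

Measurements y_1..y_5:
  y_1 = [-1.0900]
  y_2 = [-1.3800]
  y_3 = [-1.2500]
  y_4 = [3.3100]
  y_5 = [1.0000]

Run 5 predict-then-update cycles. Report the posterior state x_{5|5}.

step 1: x^-=[1.3607, 2.5523, -0.7676]  P^-=[0.2699 0.0481 0.0737; 0.0481 0.7298 -0.0846; 0.0737 -0.0846 0.4328]  S=[0.4257]  K=[0.5913; -0.3359; 0.1557]  nu=[-1.8153]  x^+=[0.2872, 3.1621, -1.0502]  P^+=[0.1210 0.1327 0.0345; 0.1327 0.6818 -0.0624; 0.0345 -0.0624 0.4225]
step 2: x^-=[0.3896, 3.0648, -1.3819]  P^-=[0.1671 0.1348 0.0073; 0.1348 0.9782 -0.1549; 0.0073 -0.1549 0.4834]  S=[0.3011]  K=[0.4324; -0.3935; 0.0508]  nu=[-1.0388]  x^+=[-0.0596, 3.4735, -1.4347]  P^+=[0.1108 0.1860 0.0007; 0.1860 0.9316 -0.1489; 0.0007 -0.1489 0.4827]
step 3: x^-=[0.1587, 3.3038, -1.8779]  P^-=[0.1680 0.1871 -0.0328; 0.1871 1.2287 -0.2681; -0.0328 -0.2681 0.5473]  S=[0.2937]  K=[0.4080; -0.4284; 0.0042]  nu=[-0.6481]  x^+=[-0.1057, 3.5815, -1.8806]  P^+=[0.1192 0.2385 -0.0333; 0.2385 1.1747 -0.2676; -0.0333 -0.2676 0.5473]
step 4: x^-=[0.1577, 3.4396, -2.3322]  P^-=[0.1801 0.2444 -0.0711; 0.2444 1.4808 -0.4086; -0.0711 -0.4086 0.6248]  S=[0.2936]  K=[0.4056; -0.4317; -0.0154]  nu=[3.9177]  x^+=[1.7468, 1.7484, -2.3925]  P^+=[0.1318 0.2959 -0.0693; 0.2959 1.4261 -0.4105; -0.0693 -0.4105 0.6248]
step 5: x^-=[1.5649, 2.2909, -2.1223]  P^-=[0.1954 0.3082 -0.1123; 0.3082 1.7473 -0.5722; -0.1123 -0.5722 0.7199]  S=[0.2939]  K=[0.4083; -0.4202; -0.0277]  nu=[-0.0950]  x^+=[1.5262, 2.3308, -2.1197]  P^+=[0.1464 0.3586 -0.1089; 0.3586 1.6954 -0.5757; -0.1089 -0.5757 0.7197]

x_post = [1.5262, 2.3308, -2.1197]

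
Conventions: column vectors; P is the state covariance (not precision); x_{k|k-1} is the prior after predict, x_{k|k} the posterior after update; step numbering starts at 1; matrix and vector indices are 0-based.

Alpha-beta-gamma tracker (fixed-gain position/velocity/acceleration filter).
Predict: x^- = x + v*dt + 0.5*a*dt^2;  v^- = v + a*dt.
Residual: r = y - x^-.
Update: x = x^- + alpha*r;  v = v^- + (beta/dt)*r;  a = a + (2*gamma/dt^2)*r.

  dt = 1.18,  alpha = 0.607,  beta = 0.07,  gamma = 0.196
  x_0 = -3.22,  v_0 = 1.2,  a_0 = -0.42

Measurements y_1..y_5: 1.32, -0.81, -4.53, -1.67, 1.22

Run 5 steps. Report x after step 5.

x_post = -1.0137

step 1: x_pred=-2.0964  r=3.4164  x^+=-0.0226  v^+=0.9071  a^+=0.5418
step 2: x_pred=1.4249  r=-2.2349  x^+=0.0683  v^+=1.4138  a^+=-0.0874
step 3: x_pred=1.6758  r=-6.2058  x^+=-2.0911  v^+=0.9426  a^+=-1.8345
step 4: x_pred=-2.2560  r=0.5860  x^+=-1.9003  v^+=-1.1873  a^+=-1.6695
step 5: x_pred=-4.4637  r=5.6837  x^+=-1.0137  v^+=-2.8202  a^+=-0.0694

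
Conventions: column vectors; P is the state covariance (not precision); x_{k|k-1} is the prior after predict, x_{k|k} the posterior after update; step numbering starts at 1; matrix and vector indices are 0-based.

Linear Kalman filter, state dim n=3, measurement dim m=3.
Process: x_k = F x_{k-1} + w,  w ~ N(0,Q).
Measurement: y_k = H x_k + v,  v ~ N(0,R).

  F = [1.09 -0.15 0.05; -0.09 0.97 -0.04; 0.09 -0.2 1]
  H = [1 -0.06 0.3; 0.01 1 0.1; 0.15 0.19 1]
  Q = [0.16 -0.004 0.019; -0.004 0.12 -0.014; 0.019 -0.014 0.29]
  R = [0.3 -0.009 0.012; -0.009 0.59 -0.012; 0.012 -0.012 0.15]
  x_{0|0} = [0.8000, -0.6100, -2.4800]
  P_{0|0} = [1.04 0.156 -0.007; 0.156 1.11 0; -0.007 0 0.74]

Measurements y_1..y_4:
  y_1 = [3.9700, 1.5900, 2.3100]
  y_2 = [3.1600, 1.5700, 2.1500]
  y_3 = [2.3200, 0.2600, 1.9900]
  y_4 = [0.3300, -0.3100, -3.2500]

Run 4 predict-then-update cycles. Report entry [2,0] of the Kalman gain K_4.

K[2,0] = 0.0022

step 1: x^-=[0.8395, -0.5645, -2.2860]  P^-=[1.3707 -0.1016 0.1475; -0.1016 1.1467 -0.2503; 0.1475 -0.2503 1.0759]  S=[1.8814 -0.1918 0.6639; -0.1918 1.6958 0.0487; 0.6639 0.0487 1.2415]  K=[0.8218 0.0548 -0.1727; -0.0505 0.6562 -0.0371; -0.0666 -0.1163 0.8863]  nu=[3.7824, 2.3747, 4.5773]  x^+=[3.2876, 0.6328, 1.2429]  P^+=[0.2645 0.0306 -0.0622; 0.0306 0.3972 -0.0941; -0.0622 -0.0941 0.1607]
step 2: x^-=[3.5507, 0.2682, 1.4122]  P^-=[0.4682 -0.0575 0.0048; -0.0575 0.4976 -0.1826; 0.0048 -0.1826 0.4941]  S=[0.8308 -0.1300 0.2200; -0.1300 1.0549 -0.0620; 0.2200 -0.0620 0.6014]  K=[0.6018 0.0180 -0.1116; -0.0795 0.4390 -0.0864; -0.0177 -0.0835 0.7630]  nu=[-0.7983, 1.1251, 0.1542]  x^+=[3.0733, 0.8122, 1.4500]  P^+=[0.1916 0.0086 -0.0401; 0.0086 0.2678 -0.0714; -0.0401 -0.0714 0.1348]
step 3: x^-=[3.3006, 0.4532, 1.5642]  P^-=[0.3879 -0.0547 0.0181; -0.0547 0.3775 -0.1380; 0.0181 -0.1380 0.4581]  S=[0.7528 -0.1074 0.2127; -0.1074 0.9434 -0.0424; 0.2127 -0.0424 0.5803]  K=[0.5528 0.0070 -0.0886; -0.0849 0.3721 -0.0701; -0.0021 -0.0643 0.7450]  nu=[-1.4227, -0.3826, -0.1554]  x^+=[2.5252, 0.4425, 1.4760]  P^+=[0.1748 0.0018 -0.0333; 0.0018 0.2271 -0.0594; -0.0333 -0.0594 0.1288]
step 4: x^-=[2.7599, 0.1429, 1.6148]  P^-=[0.3698 -0.0542 0.0220; -0.0542 0.3393 -0.1194; 0.0220 -0.1194 0.4470]  S=[0.7353 -0.0992 0.2113; -0.0992 0.9089 -0.0316; 0.2113 -0.0316 0.5757]  K=[0.5401 0.0030 -0.0813; -0.0862 0.3481 -0.0588; 0.0022 -0.0560 0.7389]  nu=[-2.9058, -0.6420, -5.3059]  x^+=[1.6199, 0.4818, -2.2760]  P^+=[0.1703 -0.0007 -0.0312; -0.0007 0.2123 -0.0543; -0.0312 -0.0543 0.1265]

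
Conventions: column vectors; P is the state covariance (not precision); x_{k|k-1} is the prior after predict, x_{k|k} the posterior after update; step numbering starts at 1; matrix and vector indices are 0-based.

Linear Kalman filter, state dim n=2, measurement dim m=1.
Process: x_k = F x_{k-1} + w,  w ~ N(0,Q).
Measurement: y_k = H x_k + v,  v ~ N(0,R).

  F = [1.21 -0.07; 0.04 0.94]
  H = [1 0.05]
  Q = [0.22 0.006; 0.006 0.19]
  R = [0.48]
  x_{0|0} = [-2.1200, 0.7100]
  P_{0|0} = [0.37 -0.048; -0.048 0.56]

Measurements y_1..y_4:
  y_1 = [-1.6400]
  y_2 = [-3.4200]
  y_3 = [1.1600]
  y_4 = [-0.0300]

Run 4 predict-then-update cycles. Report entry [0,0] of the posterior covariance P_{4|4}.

step 1: x^-=[-2.6149, 0.5826]  P^-=[0.7726 -0.0674; -0.0674 0.6818]  S=[1.2476]  K=[0.6166; -0.0267]  nu=[0.9458]  x^+=[-2.0318, 0.5573]  P^+=[0.2983 -0.0469; -0.0469 0.6809]
step 2: x^-=[-2.4974, 0.4426]  P^-=[0.6680 -0.0775; -0.0775 0.7886]  S=[1.1422]  K=[0.5814; -0.0334]  nu=[-0.9447]  x^+=[-3.0467, 0.4742]  P^+=[0.2819 -0.0554; -0.0554 0.7873]
step 3: x^-=[-3.7197, 0.3238]  P^-=[0.6459 -0.0950; -0.0950 0.8820]  S=[1.1186]  K=[0.5732; -0.0455]  nu=[4.8635]  x^+=[-0.9321, 0.1025]  P^+=[0.2784 -0.0658; -0.0658 0.8797]
step 4: x^-=[-1.1350, 0.0591]  P^-=[0.6431 -0.1131; -0.1131 0.9628]  S=[1.1142]  K=[0.5721; -0.0583]  nu=[1.1020]  x^+=[-0.5045, -0.0051]  P^+=[0.2784 -0.0759; -0.0759 0.9590]

P_post[0,0] = 0.2784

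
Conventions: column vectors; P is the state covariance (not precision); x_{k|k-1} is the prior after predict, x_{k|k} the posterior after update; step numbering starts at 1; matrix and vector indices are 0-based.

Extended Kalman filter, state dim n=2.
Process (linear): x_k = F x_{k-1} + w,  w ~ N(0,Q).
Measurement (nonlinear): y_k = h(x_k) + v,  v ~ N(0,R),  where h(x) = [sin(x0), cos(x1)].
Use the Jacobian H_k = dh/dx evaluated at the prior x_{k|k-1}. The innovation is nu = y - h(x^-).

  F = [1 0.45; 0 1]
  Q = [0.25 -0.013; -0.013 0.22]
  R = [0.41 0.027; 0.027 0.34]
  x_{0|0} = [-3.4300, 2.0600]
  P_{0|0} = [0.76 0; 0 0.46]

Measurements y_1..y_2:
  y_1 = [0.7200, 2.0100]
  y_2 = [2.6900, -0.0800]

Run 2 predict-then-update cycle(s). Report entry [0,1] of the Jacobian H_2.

H_jac[0,1] = 0.0000

step 1: x^-=[-2.5030, 2.0600]  P^-=[1.1031 0.1940; 0.1940 0.6800]  H_jac=[-0.8029 0.0000; 0.0000 -0.8827]  S=[1.1212 0.1645; 0.1645 0.8698]  K=[-0.7828 -0.0488; -0.0388 -0.6827]  nu=[1.3161, 2.4799]  x^+=[-3.6543, 0.3159]  P^+=[0.4014 0.0428; 0.0428 0.2642]
step 2: x^-=[-3.5122, 0.3159]  P^-=[0.7433 0.1486; 0.1486 0.4842]  H_jac=[-0.9321 0.0000; 0.0000 -0.3106]  S=[1.0558 0.0700; 0.0700 0.3867]  K=[-0.6562 -0.0005; -0.1067 -0.3696]  nu=[2.3278, -1.0305]  x^+=[-5.0392, 0.4484]  P^+=[0.2887 0.0576; 0.0576 0.4138]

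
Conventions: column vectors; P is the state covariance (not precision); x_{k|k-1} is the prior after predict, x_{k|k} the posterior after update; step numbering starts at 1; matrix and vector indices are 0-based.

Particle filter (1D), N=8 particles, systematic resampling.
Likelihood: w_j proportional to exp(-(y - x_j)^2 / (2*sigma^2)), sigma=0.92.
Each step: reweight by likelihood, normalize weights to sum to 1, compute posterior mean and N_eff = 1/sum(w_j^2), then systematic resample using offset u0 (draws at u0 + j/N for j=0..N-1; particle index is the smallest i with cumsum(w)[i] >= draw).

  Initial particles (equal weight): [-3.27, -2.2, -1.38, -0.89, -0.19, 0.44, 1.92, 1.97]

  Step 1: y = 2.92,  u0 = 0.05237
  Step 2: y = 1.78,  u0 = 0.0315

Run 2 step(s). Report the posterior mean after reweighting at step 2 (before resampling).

post_mean = 1.9449

step 1: w=[0.0000, 0.0000, 0.0000, 0.0002, 0.0028, 0.0226, 0.4732, 0.5012]  mean=1.9052  Neff=2.1023  idx=[6, 6, 6, 6, 7, 7, 7, 7]
step 2: w=[0.1256, 0.1256, 0.1256, 0.1256, 0.1244, 0.1244, 0.1244, 0.1244]  mean=1.9449  Neff=7.9998  idx=[0, 1, 2, 3, 4, 5, 6, 7]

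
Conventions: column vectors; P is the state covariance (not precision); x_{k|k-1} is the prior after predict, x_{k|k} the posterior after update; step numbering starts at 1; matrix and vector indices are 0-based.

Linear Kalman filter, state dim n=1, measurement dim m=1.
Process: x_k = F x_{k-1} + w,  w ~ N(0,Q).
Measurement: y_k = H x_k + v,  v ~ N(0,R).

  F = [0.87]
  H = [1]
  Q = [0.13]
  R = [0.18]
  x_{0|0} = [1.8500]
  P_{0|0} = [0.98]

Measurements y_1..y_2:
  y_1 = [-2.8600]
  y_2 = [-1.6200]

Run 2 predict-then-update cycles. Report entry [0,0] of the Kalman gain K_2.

K[0,0] = 0.5744

step 1: x^-=[1.6095]  P^-=[0.8718]  S=[1.0518]  K=[0.8289]  nu=[-4.4695]  x^+=[-2.0951]  P^+=[0.1492]
step 2: x^-=[-1.8227]  P^-=[0.2429]  S=[0.4229]  K=[0.5744]  nu=[0.2027]  x^+=[-1.7063]  P^+=[0.1034]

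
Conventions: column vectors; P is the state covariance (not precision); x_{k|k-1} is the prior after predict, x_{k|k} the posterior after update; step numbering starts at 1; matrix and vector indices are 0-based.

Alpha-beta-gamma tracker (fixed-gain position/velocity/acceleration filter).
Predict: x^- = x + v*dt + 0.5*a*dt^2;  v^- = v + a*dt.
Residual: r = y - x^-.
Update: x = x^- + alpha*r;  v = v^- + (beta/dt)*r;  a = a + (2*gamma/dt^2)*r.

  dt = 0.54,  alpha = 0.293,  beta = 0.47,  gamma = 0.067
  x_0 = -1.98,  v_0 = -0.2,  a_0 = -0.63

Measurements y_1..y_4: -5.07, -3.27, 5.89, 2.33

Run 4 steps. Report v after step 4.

step 1: x_pred=-2.1799  r=-2.8901  x^+=-3.0267  v^+=-3.0557  a^+=-1.9581
step 2: x_pred=-4.9622  r=1.6922  x^+=-4.4664  v^+=-2.6402  a^+=-1.1805
step 3: x_pred=-6.0642  r=11.9542  x^+=-2.5616  v^+=7.1269  a^+=4.3129
step 4: x_pred=1.9157  r=0.4143  x^+=2.0371  v^+=9.8165  a^+=4.5033

v_post = 9.8165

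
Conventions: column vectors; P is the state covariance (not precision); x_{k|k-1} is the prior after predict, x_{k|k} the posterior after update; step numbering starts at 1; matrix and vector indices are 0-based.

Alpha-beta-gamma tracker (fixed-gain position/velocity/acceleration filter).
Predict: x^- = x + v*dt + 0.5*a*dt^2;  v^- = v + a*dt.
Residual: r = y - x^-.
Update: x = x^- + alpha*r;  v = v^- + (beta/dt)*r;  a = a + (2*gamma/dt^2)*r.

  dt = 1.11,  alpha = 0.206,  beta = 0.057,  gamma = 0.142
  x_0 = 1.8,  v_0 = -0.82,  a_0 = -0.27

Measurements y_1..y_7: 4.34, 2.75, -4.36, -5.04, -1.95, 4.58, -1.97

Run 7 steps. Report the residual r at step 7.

resid = 4.6456

step 1: x_pred=0.7235  r=3.6165  x^+=1.4685  v^+=-0.9340  a^+=0.5636
step 2: x_pred=0.7790  r=1.9710  x^+=1.1850  v^+=-0.2072  a^+=1.0179
step 3: x_pred=1.5822  r=-5.9422  x^+=0.3581  v^+=0.6176  a^+=-0.3517
step 4: x_pred=0.8269  r=-5.8669  x^+=-0.3817  v^+=-0.0741  a^+=-1.7041
step 5: x_pred=-1.5137  r=-0.4363  x^+=-1.6036  v^+=-1.9880  a^+=-1.8046
step 6: x_pred=-4.9220  r=9.5020  x^+=-2.9646  v^+=-3.5032  a^+=0.3856
step 7: x_pred=-6.6156  r=4.6456  x^+=-5.6586  v^+=-2.8367  a^+=1.4564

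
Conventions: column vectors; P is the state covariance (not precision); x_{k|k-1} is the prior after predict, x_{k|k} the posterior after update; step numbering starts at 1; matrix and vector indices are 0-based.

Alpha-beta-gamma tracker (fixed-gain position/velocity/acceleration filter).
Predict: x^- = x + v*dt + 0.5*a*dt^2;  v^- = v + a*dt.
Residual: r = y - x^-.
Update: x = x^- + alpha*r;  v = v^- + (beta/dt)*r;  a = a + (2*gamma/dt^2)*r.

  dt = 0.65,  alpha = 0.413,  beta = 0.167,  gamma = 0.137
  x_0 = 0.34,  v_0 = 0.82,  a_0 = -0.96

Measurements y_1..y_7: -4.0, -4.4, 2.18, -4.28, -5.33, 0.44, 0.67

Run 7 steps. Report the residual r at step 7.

resid = 1.1768

step 1: x_pred=0.6702  r=-4.6702  x^+=-1.2586  v^+=-1.0039  a^+=-3.9887
step 2: x_pred=-2.7537  r=-1.6463  x^+=-3.4336  v^+=-4.0195  a^+=-5.0564
step 3: x_pred=-7.1145  r=9.2945  x^+=-3.2759  v^+=-4.9182  a^+=0.9713
step 4: x_pred=-6.2675  r=1.9875  x^+=-5.4467  v^+=-3.7762  a^+=2.2602
step 5: x_pred=-7.4237  r=2.0937  x^+=-6.5590  v^+=-1.7691  a^+=3.6181
step 6: x_pred=-6.9446  r=7.3846  x^+=-3.8948  v^+=2.4799  a^+=8.4071
step 7: x_pred=-0.5068  r=1.1768  x^+=-0.0208  v^+=8.2469  a^+=9.1703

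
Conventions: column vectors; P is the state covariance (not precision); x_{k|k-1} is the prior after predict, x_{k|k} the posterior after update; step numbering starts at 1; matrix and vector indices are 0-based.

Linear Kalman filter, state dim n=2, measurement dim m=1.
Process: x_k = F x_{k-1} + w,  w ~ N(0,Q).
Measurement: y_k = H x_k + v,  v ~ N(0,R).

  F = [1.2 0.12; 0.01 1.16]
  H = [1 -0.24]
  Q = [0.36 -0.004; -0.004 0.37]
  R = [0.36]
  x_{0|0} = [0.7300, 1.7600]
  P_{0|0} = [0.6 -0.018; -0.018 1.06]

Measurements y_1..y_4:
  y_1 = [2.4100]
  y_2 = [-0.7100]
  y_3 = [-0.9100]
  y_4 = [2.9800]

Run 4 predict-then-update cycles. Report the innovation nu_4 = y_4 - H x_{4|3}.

innov = [3.2867]

step 1: x^-=[1.0872, 2.0489]  P^-=[1.2341 0.1257; 0.1257 1.7960]  S=[1.6372]  K=[0.7353; -0.1865]  nu=[1.8145]  x^+=[2.4215, 1.7105]  P^+=[0.3488 0.3502; 0.3502 1.7390]
step 2: x^-=[3.1111, 2.0084]  P^-=[0.9881 0.7302; 0.7302 2.7182]  S=[1.1542]  K=[0.7043; 0.0674]  nu=[-3.3391]  x^+=[0.7594, 1.7832]  P^+=[0.4156 0.6754; 0.6754 2.7129]
step 3: x^-=[1.1253, 2.0761]  P^-=[1.1921 1.3196; 1.3196 4.0362]  S=[1.1512]  K=[0.7604; 0.3048]  nu=[-1.5370]  x^+=[-0.0435, 1.6077]  P^+=[0.5264 1.0528; 1.0528 3.9293]
step 4: x^-=[0.1407, 1.8645]  P^-=[1.4778 2.0160; 2.0160 5.6818]  S=[1.1974]  K=[0.8301; 0.5448]  nu=[3.2867]  x^+=[2.8691, 3.6551]  P^+=[0.6527 1.4745; 1.4745 5.3263]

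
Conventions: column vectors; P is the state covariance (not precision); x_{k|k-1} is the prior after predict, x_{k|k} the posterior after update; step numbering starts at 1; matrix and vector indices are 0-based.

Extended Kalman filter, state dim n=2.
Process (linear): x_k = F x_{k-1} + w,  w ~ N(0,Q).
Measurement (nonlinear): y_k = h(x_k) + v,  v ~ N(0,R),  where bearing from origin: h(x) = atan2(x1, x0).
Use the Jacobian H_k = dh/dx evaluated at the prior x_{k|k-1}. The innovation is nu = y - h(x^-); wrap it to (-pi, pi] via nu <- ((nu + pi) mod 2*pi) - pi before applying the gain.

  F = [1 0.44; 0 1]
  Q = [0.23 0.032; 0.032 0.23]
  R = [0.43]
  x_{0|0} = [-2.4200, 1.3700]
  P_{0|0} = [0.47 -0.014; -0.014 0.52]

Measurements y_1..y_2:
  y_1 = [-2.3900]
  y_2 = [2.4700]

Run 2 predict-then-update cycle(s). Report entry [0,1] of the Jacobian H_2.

H_jac[0,1] = -0.4197

step 1: x^-=[-1.8172, 1.3700]  P^-=[0.7884 0.2468; 0.2468 0.7500]  H_jac=[-0.2645 -0.3509]  S=[0.6233]  K=[-0.4735; -0.5269]  nu=[1.3976]  x^+=[-2.4790, 0.6336]  P^+=[0.6486 0.0913; 0.0913 0.5769]
step 2: x^-=[-2.2002, 0.6336]  P^-=[1.0706 0.3771; 0.3771 0.8069]  H_jac=[-0.1209 -0.4197]  S=[0.6260]  K=[-0.4595; -0.6138]  nu=[-0.3912]  x^+=[-2.0204, 0.8737]  P^+=[0.9384 0.2006; 0.2006 0.5711]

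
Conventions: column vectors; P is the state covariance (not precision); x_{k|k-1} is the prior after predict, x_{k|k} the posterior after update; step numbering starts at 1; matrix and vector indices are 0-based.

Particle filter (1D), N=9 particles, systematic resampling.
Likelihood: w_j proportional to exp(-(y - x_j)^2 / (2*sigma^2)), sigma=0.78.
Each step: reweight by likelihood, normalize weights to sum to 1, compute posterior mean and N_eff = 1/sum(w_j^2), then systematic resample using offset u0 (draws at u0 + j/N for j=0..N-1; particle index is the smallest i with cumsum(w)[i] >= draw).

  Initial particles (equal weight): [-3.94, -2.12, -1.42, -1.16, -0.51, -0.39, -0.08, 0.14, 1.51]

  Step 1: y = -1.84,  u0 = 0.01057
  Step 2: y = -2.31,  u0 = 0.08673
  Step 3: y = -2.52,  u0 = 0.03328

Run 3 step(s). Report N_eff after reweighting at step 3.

step 1: w=[0.0088, 0.3081, 0.2843, 0.2247, 0.0768, 0.0584, 0.0258, 0.0131, 0.0000]  mean=-1.4142  Neff=4.2286  idx=[1, 1, 1, 2, 2, 2, 3, 3, 4]
step 2: w=[0.1859, 0.1859, 0.1859, 0.0999, 0.0999, 0.0999, 0.0646, 0.0646, 0.0134]  mean=-1.7647  Neff=7.0341  idx=[0, 1, 1, 2, 2, 3, 4, 6, 7]
step 3: w=[0.1577, 0.1577, 0.1577, 0.1577, 0.1577, 0.0665, 0.0665, 0.0393, 0.0393]  mean=-1.9514  Neff=7.3406  idx=[0, 0, 1, 2, 3, 3, 4, 5, 7]

N_eff = 7.3406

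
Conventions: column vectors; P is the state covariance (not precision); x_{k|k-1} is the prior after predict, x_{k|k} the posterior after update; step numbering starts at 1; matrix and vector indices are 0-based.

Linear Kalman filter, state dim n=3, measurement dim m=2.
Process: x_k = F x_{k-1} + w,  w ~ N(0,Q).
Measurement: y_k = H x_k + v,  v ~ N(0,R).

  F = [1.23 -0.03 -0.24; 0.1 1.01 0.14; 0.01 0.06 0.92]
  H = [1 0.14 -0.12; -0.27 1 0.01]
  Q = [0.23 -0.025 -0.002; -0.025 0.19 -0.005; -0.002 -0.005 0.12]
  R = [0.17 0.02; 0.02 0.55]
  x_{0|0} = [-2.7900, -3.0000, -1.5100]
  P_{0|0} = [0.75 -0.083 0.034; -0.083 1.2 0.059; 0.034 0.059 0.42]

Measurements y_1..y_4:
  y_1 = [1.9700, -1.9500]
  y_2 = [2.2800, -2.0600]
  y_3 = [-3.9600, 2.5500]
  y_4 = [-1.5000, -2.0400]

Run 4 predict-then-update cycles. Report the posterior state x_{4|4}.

step 1: x^-=[-2.9793, -3.5204, -1.5971]  P^-=[1.3768 -0.0956 -0.0579; -0.0956 1.4307 0.1797; -0.0579 0.1797 0.4869]  S=[1.5630 -0.2678; -0.2678 2.1367]  K=[0.8577 -0.1115; 0.1739 0.7043; -0.0432 0.0883]  nu=[5.2505, 0.7820]  x^+=[1.4368, -2.0568, -1.7548]  P^+=[0.1493 -0.0043 0.0426; -0.0043 0.3891 0.0546; 0.0426 0.0546 0.4653]
step 2: x^-=[2.2501, -2.1793, -1.7234]  P^-=[0.4590 -0.0465 -0.0581; -0.0465 0.6133 0.1337; -0.0581 0.1337 0.5221]  S=[0.6449 -0.0818; -0.0818 1.2250]  K=[0.7006 -0.0928; 0.1019 0.5188; -0.1434 0.1167]  nu=[0.1282, 0.7441]  x^+=[2.2708, -1.7802, -1.6550]  P^+=[0.1212 -0.0046 0.0277; -0.0046 0.2855 0.0639; 0.0277 0.0639 0.4894]
step 3: x^-=[3.2437, -1.8026, -1.6067]  P^-=[0.4267 -0.0525 -0.0808; -0.0525 0.5100 0.1379; -0.0808 0.1379 0.5428]  S=[0.6146 -0.0948; -0.0948 1.1227]  K=[0.6839 -0.0924; 0.0770 0.4746; -0.1858 0.1314]  nu=[-7.1442, 5.2445]  x^+=[-2.1266, 0.1365, 0.4094]  P^+=[0.1177 -0.0056 0.0211; -0.0056 0.2604 0.0693; 0.0211 0.0693 0.4976]
step 4: x^-=[-2.7181, -0.0175, 0.3636]  P^-=[0.4260 -0.0560 -0.0904; -0.0560 0.4856 0.1418; -0.0904 0.1418 0.5502]  S=[0.6147 -0.1022; -0.1022 1.1003]  K=[0.6825 -0.0928; 0.0688 0.4628; -0.1993 0.1376]  nu=[1.2641, -2.7601]  x^+=[-1.5991, -1.2077, -0.2681]  P^+=[0.1172 -0.0059 0.0187; -0.0059 0.2536 0.0717; 0.0187 0.0717 0.4993]

x_post = [-1.5991, -1.2077, -0.2681]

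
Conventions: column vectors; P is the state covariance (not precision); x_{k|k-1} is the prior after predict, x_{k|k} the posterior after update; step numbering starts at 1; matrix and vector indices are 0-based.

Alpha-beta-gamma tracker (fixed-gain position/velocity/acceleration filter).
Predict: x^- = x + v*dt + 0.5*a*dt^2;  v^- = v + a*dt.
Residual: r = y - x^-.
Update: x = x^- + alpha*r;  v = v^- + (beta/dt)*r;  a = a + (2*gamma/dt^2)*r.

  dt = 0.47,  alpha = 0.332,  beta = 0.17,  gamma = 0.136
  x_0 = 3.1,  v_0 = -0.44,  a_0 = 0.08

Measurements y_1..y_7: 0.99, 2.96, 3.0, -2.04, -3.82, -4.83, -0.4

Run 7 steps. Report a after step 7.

step 1: x_pred=2.9020  r=-1.9120  x^+=2.2672  v^+=-1.0940  a^+=-2.2743
step 2: x_pred=1.5019  r=1.4581  x^+=1.9860  v^+=-1.6355  a^+=-0.4789
step 3: x_pred=1.1644  r=1.8356  x^+=1.7738  v^+=-1.1967  a^+=1.7813
step 4: x_pred=1.4081  r=-3.4481  x^+=0.2633  v^+=-1.6066  a^+=-2.4644
step 5: x_pred=-0.7640  r=-3.0560  x^+=-1.7786  v^+=-3.8703  a^+=-6.2274
step 6: x_pred=-4.2854  r=-0.5446  x^+=-4.4662  v^+=-6.9941  a^+=-6.8980
step 7: x_pred=-8.5153  r=8.1153  x^+=-5.8210  v^+=-7.3009  a^+=3.0946

a_post = 3.0946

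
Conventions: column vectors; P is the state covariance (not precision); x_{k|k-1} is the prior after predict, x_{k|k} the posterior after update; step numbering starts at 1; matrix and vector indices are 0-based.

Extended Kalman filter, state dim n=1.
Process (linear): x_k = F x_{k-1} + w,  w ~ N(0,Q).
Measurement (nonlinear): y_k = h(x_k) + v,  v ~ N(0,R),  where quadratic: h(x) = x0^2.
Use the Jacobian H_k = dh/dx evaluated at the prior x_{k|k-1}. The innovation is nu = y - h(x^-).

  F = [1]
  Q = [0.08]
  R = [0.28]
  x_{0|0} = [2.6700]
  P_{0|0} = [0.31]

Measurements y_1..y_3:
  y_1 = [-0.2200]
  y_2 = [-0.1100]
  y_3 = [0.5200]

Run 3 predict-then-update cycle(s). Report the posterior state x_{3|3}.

x_post = [0.7821]

step 1: x^-=[2.6700]  P^-=[0.3900]  H_jac=[5.3400]  S=[11.4011]  K=[0.1827]  nu=[-7.3489]  x^+=[1.3276]  P^+=[0.0096]
step 2: x^-=[1.3276]  P^-=[0.0896]  H_jac=[2.6552]  S=[0.9115]  K=[0.2609]  nu=[-1.8725]  x^+=[0.8390]  P^+=[0.0275]
step 3: x^-=[0.8390]  P^-=[0.1075]  H_jac=[1.6780]  S=[0.5827]  K=[0.3096]  nu=[-0.1839]  x^+=[0.7821]  P^+=[0.0517]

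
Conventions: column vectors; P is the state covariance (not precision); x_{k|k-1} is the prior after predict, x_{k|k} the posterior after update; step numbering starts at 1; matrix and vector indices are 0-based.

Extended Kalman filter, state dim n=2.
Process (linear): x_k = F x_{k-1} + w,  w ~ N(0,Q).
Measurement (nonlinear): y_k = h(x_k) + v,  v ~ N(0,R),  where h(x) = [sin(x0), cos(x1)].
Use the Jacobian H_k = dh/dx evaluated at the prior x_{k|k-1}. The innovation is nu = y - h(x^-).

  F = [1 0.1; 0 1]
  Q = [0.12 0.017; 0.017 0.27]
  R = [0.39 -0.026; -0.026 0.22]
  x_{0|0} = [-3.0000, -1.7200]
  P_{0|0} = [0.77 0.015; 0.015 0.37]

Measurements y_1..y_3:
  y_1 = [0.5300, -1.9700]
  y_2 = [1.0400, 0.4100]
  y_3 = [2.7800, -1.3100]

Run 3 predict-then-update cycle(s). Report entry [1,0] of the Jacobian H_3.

H_jac[1,0] = 0.0000

step 1: x^-=[-3.1720, -1.7200]  P^-=[0.8967 0.0690; 0.0690 0.6400]  H_jac=[-0.9995 0.0000; 0.0000 0.9889]  S=[1.2859 -0.0942; -0.0942 0.8459]  K=[-0.6968 0.0031; 0.0012 0.7484]  nu=[0.4996, -1.8213]  x^+=[-3.5257, -3.0824]  P^+=[0.2720 0.0190; 0.0190 0.1665]
step 2: x^-=[-3.8339, -3.0824]  P^-=[0.3974 0.0526; 0.0526 0.4365]  H_jac=[-0.7697 0.0000; 0.0000 0.0591]  S=[0.6255 -0.0284; -0.0284 0.2215]  K=[-0.4913 -0.0489; -0.0599 0.1088]  nu=[0.4016, 1.4082]  x^+=[-4.1002, -2.9532]  P^+=[0.2473 0.0340; 0.0340 0.4312]
step 3: x^-=[-4.3955, -2.9532]  P^-=[0.3784 0.0941; 0.0941 0.7012]  H_jac=[-0.3116 0.0000; 0.0000 0.1873]  S=[0.4267 -0.0315; -0.0315 0.2446]  K=[-0.2736 0.0368; -0.0294 0.5332]  nu=[1.8298, -0.3277]  x^+=[-4.9082, -3.1817]  P^+=[0.3455 0.0813; 0.0813 0.6303]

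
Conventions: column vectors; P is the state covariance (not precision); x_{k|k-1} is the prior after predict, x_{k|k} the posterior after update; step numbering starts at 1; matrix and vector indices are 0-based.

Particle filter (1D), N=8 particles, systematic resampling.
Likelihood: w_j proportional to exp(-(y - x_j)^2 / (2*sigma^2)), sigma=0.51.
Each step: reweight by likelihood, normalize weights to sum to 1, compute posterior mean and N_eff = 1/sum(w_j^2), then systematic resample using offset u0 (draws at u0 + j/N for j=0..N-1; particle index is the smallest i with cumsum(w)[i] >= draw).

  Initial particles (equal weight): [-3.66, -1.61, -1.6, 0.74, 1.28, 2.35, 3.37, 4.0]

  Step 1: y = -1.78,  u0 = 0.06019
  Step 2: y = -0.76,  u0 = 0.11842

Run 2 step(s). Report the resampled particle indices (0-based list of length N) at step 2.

step 1: w=[0.0006, 0.5014, 0.4980, 0.0000, 0.0000, 0.0000, 0.0000, 0.0000]  mean=-1.6062  Neff=2.0024  idx=[1, 1, 1, 1, 2, 2, 2, 2]
step 2: w=[0.1230, 0.1230, 0.1230, 0.1230, 0.1270, 0.1270, 0.1270, 0.1270]  mean=-1.6049  Neff=7.9979  idx=[0, 1, 2, 4, 4, 5, 6, 7]

resampled_idx = [0, 1, 2, 4, 4, 5, 6, 7]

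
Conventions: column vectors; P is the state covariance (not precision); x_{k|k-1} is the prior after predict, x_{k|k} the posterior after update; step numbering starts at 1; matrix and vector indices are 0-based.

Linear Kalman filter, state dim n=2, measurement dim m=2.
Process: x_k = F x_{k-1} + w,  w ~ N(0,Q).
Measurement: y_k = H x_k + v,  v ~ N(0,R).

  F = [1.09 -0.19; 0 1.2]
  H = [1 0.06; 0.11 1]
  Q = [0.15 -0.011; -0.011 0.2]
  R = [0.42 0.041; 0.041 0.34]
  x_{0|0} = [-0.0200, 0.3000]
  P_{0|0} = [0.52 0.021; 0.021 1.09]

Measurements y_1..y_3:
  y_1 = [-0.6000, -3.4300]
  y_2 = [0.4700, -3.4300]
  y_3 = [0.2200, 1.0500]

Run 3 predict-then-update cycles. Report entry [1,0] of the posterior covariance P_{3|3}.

step 1: x^-=[-0.0788, 0.3600]  P^-=[0.7985 -0.2321; -0.2321 1.7696]  S=[1.1970 0.0014; 0.0014 2.0682]  K=[0.6555 -0.0702; -0.1062 0.8434]  nu=[-0.5428, -3.7813]  x^+=[-0.1692, -2.7714]  P^+=[0.2741 -0.0271; -0.0271 0.2854]
step 2: x^-=[0.3421, -3.3256]  P^-=[0.4972 -0.1116; -0.1116 0.6109]  S=[0.9060 0.0201; 0.0201 0.9324]  K=[0.5430 -0.0727; -0.0969 0.6441]  nu=[0.3274, -0.1420]  x^+=[0.5302, -3.4488]  P^+=[0.2267 -0.0274; -0.0274 0.2180]
step 3: x^-=[1.2332, -4.1386]  P^-=[0.4386 -0.0965; -0.0965 0.5140]  S=[0.8488 0.0229; 0.0229 0.8381]  K=[0.5118 -0.0716; -0.0937 0.6032]  nu=[-0.7649, 5.0530]  x^+=[0.4799, -1.0190]  P^+=[0.2136 -0.0269; -0.0269 0.2042]

P_post[1,0] = -0.0269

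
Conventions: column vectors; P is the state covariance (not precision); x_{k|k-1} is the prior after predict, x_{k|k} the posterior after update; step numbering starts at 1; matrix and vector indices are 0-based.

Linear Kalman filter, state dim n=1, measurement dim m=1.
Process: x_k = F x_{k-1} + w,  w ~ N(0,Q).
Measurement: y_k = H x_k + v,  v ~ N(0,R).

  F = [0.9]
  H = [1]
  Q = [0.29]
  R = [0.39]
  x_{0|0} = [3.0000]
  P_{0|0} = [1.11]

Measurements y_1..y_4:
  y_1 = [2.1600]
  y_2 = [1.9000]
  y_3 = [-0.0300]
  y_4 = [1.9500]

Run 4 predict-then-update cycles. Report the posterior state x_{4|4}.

step 1: x^-=[2.7000]  P^-=[1.1891]  S=[1.5791]  K=[0.7530]  nu=[-0.5400]  x^+=[2.2934]  P^+=[0.2937]
step 2: x^-=[2.0640]  P^-=[0.5279]  S=[0.9179]  K=[0.5751]  nu=[-0.1640]  x^+=[1.9697]  P^+=[0.2243]
step 3: x^-=[1.7727]  P^-=[0.4717]  S=[0.8617]  K=[0.5474]  nu=[-1.8027]  x^+=[0.7859]  P^+=[0.2135]
step 4: x^-=[0.7073]  P^-=[0.4629]  S=[0.8529]  K=[0.5427]  nu=[1.2427]  x^+=[1.3818]  P^+=[0.2117]

x_post = [1.3818]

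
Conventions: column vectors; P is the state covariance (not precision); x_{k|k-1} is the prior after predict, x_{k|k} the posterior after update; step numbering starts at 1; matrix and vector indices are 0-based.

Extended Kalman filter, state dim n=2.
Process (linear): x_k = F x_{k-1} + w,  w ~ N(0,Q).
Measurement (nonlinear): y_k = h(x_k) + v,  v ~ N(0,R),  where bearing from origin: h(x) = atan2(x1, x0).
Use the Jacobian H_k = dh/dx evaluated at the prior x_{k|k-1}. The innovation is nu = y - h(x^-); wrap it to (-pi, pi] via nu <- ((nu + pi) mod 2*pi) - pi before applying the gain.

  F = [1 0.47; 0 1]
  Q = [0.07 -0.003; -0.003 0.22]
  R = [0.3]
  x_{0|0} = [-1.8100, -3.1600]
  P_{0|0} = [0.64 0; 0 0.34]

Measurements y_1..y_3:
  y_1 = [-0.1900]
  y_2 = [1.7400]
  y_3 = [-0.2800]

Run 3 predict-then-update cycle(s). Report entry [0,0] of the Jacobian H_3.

H_jac[0,0] = 0.0642

step 1: x^-=[-3.2952, -3.1600]  P^-=[0.7851 0.1568; 0.1568 0.5600]  H_jac=[0.1516 -0.1581]  S=[0.3245]  K=[0.2904; -0.1995]  nu=[2.1871]  x^+=[-2.6601, -3.5964]  P^+=[0.7577 0.1756; 0.1756 0.5471]
step 2: x^-=[-4.3504, -3.5964]  P^-=[1.1137 0.4297; 0.4297 0.7671]  H_jac=[0.1129 -0.1365]  S=[0.3152]  K=[0.2126; -0.1784]  nu=[-2.0924]  x^+=[-4.7953, -3.2232]  P^+=[1.0994 0.4417; 0.4417 0.7570]
step 3: x^-=[-6.3102, -3.2232]  P^-=[1.7518 0.7945; 0.7945 0.9770]  H_jac=[0.0642 -0.1257]  S=[0.3098]  K=[0.0407; -0.2317]  nu=[2.3894]  x^+=[-6.2130, -3.7768]  P^+=[1.7513 0.7974; 0.7974 0.9604]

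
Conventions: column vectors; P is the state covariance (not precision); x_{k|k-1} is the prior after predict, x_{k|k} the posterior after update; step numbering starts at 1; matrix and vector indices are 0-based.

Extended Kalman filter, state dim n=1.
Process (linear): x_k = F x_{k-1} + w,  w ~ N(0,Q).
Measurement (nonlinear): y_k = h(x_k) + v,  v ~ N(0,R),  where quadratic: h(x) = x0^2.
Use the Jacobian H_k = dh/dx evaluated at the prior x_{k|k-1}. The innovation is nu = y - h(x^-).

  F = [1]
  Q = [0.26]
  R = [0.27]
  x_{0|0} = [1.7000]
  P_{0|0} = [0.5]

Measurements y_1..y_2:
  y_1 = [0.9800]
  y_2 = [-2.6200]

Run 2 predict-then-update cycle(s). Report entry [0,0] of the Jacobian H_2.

step 1: x^-=[1.7000]  P^-=[0.7600]  H_jac=[3.4000]  S=[9.0556]  K=[0.2853]  nu=[-1.9100]  x^+=[1.1550]  P^+=[0.0227]
step 2: x^-=[1.1550]  P^-=[0.2827]  H_jac=[2.3100]  S=[1.7783]  K=[0.3672]  nu=[-3.9540]  x^+=[-0.2968]  P^+=[0.0429]

H_jac[0,0] = 2.3100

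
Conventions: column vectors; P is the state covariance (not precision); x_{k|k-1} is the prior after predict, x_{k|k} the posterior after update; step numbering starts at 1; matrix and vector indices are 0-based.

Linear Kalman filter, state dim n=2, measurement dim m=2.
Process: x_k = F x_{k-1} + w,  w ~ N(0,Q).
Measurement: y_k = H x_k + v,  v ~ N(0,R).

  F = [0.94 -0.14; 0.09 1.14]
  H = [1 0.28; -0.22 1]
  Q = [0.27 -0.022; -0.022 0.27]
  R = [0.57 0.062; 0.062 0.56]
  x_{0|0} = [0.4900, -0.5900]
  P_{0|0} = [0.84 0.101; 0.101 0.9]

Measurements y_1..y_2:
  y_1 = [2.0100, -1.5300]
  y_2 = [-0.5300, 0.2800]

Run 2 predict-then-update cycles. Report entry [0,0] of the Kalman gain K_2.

step 1: x^-=[0.5432, -0.6285]  P^-=[1.0033 0.0124; 0.0124 1.4672]  S=[1.6952 0.2637; 0.2637 2.0703]  K=[0.6218 -0.1798; 0.1424 0.6892]  nu=[1.6428, -0.7820]  x^+=[1.7054, -0.9335]  P^+=[0.3398 0.0126; 0.0126 0.3976]
step 2: x^-=[1.7338, -0.9107]  P^-=[0.5747 -0.0434; -0.0434 0.7920]  S=[1.1825 0.1166; 0.1166 1.3989]  K=[0.4917 -0.1624; 0.0951 0.5651]  nu=[-2.0088, 1.5721]  x^+=[0.4907, -0.2135]  P^+=[0.2705 -0.0009; -0.0009 0.3221]

K[0,0] = 0.4917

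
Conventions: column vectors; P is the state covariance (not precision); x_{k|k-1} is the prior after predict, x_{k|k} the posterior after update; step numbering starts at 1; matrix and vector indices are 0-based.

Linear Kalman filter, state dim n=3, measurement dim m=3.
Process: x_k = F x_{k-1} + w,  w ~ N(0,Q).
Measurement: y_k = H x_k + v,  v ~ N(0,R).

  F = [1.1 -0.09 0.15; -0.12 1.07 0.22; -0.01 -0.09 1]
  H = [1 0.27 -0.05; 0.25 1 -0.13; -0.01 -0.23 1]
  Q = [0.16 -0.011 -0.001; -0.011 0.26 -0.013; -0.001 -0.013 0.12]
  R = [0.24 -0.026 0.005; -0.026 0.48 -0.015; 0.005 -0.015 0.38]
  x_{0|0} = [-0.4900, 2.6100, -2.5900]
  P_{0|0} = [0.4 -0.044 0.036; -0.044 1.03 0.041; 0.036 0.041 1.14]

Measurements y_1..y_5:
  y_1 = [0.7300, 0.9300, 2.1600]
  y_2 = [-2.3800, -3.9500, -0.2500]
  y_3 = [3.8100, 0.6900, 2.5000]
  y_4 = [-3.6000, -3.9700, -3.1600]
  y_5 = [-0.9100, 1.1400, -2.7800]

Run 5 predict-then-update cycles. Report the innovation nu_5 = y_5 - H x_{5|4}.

step 1: x^-=[-1.1624, 2.2817, -2.8200]  P^-=[0.6975 -0.1638 0.2136; -0.1638 1.5289 0.1777; 0.2136 0.1777 1.2602]  S=[0.9375 0.3489 0.1419; 0.3489 1.9318 -0.2844; 0.1419 -0.2844 1.6344]  K=[0.7243 -0.1303 0.0639; -0.0350 0.7692 0.0315; 0.0440 0.1396 0.7652]  nu=[1.1353, -1.4277, 5.4932]  x^+=[0.1969, 1.3168, 1.2342]  P^+=[0.2142 -0.1358 0.0008; -0.1358 0.4159 0.0946; 0.0008 0.0946 0.3107]
step 2: x^-=[0.2832, 1.6569, 1.1137]  P^-=[0.4542 -0.2169 0.0510; -0.2169 0.8337 0.1148; 0.0510 0.1148 0.4168]  S=[0.6307 0.0668 0.0616; 0.0668 1.2075 -0.1164; 0.0616 -0.1164 0.7861]  K=[0.6306 -0.1206 0.0552; -0.0640 0.6371 0.0042; 0.0358 0.1078 0.5091]  nu=[-3.0549, -5.5329, -0.9798]  x^+=[-1.0299, -1.6767, -0.0910]  P^+=[0.1877 -0.1221 -0.0003; -0.1221 0.3471 0.0703; -0.0003 0.0703 0.2082]
step 3: x^-=[-0.9956, -1.6905, 0.0702]  P^-=[0.4168 -0.1975 0.0354; -0.1975 0.7346 0.0735; 0.0354 0.0735 0.3182]  S=[0.5990 0.0565 0.0414; 0.0565 1.1259 -0.1285; 0.0414 -0.1285 0.7016]  K=[0.6108 -0.1116 0.0528; -0.0600 0.6009 -0.0197; 0.0270 0.0856 0.4429]  nu=[5.2656, 2.6385, 2.0310]  x^+=[2.0333, -0.4612, 1.3378]  P^+=[0.1809 -0.1155 0.0001; -0.1155 0.3266 0.0572; 0.0001 0.0572 0.1803]
step 4: x^-=[2.4788, -0.4432, 1.3589]  P^-=[0.4070 -0.1895 0.0322; -0.1895 0.7018 0.0554; 0.0322 0.0554 0.2925]  S=[0.5918 0.0556 0.0346; 0.0556 1.1009 -0.1375; 0.0346 -0.1375 0.6826]  K=[0.6055 -0.1075 0.0527; -0.0579 0.5869 -0.0313; 0.0232 0.0748 0.4232]  nu=[-5.8912, -3.9699, -4.5961]  x^+=[-0.9037, -2.2878, -1.0196]  P^+=[0.1788 -0.1128 0.0005; -0.1128 0.3185 0.0511; 0.0005 0.0511 0.1716]
step 5: x^-=[-0.9411, -2.5638, -0.8046]  P^-=[0.4040 -0.1862 0.0317; -0.1862 0.6886 0.0479; 0.0317 0.0479 0.2848]  S=[0.5898 0.0553 0.0325; 0.0553 1.0910 -0.1415; 0.0325 -0.1415 0.6777]  K=[0.6039 -0.1057 0.0530; -0.0571 0.5810 -0.0362; 0.0219 0.0702 0.4171]  nu=[0.6831, 3.8345, -2.5744]  x^+=[-1.0702, -0.2821, -1.5941]  P^+=[0.1781 -0.1117 0.0008; -0.1117 0.3151 0.0486; 0.0008 0.0486 0.1687]

innov = [0.6831, 3.8345, -2.5744]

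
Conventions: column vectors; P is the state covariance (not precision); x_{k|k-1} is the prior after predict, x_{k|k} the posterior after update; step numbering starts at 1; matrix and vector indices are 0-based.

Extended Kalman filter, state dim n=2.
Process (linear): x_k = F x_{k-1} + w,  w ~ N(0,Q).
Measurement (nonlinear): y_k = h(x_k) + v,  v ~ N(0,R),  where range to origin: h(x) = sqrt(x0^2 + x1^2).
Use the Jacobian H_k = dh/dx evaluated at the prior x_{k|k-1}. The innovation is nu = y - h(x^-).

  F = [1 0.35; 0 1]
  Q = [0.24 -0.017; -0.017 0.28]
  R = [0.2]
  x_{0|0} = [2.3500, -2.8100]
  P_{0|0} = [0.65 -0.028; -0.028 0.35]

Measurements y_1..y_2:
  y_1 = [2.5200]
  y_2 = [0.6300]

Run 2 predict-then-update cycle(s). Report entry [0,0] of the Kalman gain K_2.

step 1: x^-=[1.3665, -2.8100]  P^-=[0.9133 0.0775; 0.0775 0.6300]  H_jac=[0.4373 -0.8993]  S=[0.8232]  K=[0.4005; -0.6471]  nu=[-0.6046]  x^+=[1.1243, -2.4188]  P^+=[0.7812 0.2908; 0.2908 0.2853]
step 2: x^-=[0.2778, -2.4188]  P^-=[1.2598 0.3737; 0.3737 0.5653]  H_jac=[0.1141 -0.9935]  S=[0.6897]  K=[-0.3299; -0.7526]  nu=[-1.8047]  x^+=[0.8732, -1.0607]  P^+=[1.1847 0.2025; 0.2025 0.1748]

K[0,0] = -0.3299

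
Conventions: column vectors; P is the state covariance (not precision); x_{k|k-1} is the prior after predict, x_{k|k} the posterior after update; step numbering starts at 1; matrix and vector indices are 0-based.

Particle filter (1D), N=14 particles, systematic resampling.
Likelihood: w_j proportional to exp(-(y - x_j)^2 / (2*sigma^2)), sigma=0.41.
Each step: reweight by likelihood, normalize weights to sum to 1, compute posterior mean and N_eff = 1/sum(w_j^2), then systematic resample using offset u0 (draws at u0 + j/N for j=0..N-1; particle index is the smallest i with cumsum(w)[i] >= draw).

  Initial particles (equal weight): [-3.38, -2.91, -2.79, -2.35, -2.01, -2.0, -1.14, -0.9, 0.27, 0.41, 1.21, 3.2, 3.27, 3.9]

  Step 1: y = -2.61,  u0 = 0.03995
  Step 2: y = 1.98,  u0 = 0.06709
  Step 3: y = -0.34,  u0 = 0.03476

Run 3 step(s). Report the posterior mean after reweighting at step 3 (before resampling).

step 1: w=[0.0514, 0.2292, 0.2721, 0.2450, 0.1027, 0.0991, 0.0005, 0.0001, 0.0000, 0.0000, 0.0000, 0.0000, 0.0000, 0.0000]  mean=-2.5808  Neff=4.7706  idx=[0, 1, 1, 1, 2, 2, 2, 2, 3, 3, 3, 4, 4, 5]
step 2: w=[0.0000, 0.0000, 0.0000, 0.0000, 0.0000, 0.0000, 0.0000, 0.0000, 0.0001, 0.0001, 0.0001, 0.3060, 0.3060, 0.3878]  mean=-2.0062  Neff=2.9615  idx=[11, 11, 11, 11, 12, 12, 12, 12, 13, 13, 13, 13, 13, 13]
step 3: w=[0.0684, 0.0684, 0.0684, 0.0684, 0.0684, 0.0684, 0.0684, 0.0684, 0.0755, 0.0755, 0.0755, 0.0755, 0.0755, 0.0755]  mean=-2.0055  Neff=13.9660  idx=[0, 1, 2, 3, 4, 5, 6, 7, 8, 9, 10, 11, 12, 13]

post_mean = -2.0055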